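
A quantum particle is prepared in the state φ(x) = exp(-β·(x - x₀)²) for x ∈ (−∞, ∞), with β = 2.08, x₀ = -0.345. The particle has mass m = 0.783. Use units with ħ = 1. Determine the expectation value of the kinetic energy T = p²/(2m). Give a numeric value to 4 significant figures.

1.328

T = −(ħ²/2m) d²/dx², so ⟨T⟩ = −(ħ²/2m) ∫ φ*·φ'' dx / ∫|φ|² dx; with m = 0.783.
Gaussian moments (u = x − x₀): ∫u^(2j)·e^(−2βu²) du = (2j−1)!!/(4β)^j · √(π/(2β)), odd powers integrate to 0; here √(π/(2β)) = 0.86902. Derivatives: d/dx e^(−βu²) = −2βu·e^(−βu²), d²/dx² e^(−βu²) = (4β²u² − 2β)·e^(−βu²).
State is unnormalized: ∫|φ|² dx = 0.86902, and ∫φ*·(−ħ²/2m · φ'') dx = 1.1542, so ⟨T⟩ = 1.1542 / 0.86902.
⟨T⟩ = 1.3282.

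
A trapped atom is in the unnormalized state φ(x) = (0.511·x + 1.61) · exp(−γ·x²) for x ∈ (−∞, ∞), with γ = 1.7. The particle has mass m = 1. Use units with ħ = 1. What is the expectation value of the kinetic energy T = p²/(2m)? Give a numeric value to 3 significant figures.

0.875

T = −(ħ²/2m) d²/dx², so ⟨T⟩ = −(ħ²/2m) ∫ φ*·φ'' dx / ∫|φ|² dx; with m = 1.
Expand each integrand as polynomial × e^(−2γx²) and use ∫x^(2j)·e^(−2γx²) dx = (2j−1)!!/(4γ)^j · √(π/(2γ)), odd powers → 0; here √(π/(2γ)) = 0.96125. Differentiate with the product rule, d/dx e^(−γx²) = −2γx·e^(−γx²).
State is unnormalized: ∫|φ|² dx = 2.5286, and ∫φ*·(−ħ²/2m · φ'') dx = 2.2120, so ⟨T⟩ = 2.2120 / 2.5286.
⟨T⟩ = 0.87482.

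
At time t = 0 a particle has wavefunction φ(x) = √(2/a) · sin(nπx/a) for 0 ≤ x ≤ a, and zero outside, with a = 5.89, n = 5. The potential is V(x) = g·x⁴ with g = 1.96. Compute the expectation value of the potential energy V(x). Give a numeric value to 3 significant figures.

462.

⟨V⟩ = ∫ V(x)·|φ|² dx.
With sin²θ = (1 − cos2θ)/2 on 0 ≤ x ≤ a: ∫sin²(nπx/a) dx = a/2, ∫x·sin²(nπx/a) dx = a²/4, ∫x²·sin²(nπx/a) dx = a³·(1/6 − 1/(4n²π²)); higher powers xᵏ the same way, integrating xᵏ·cos(2nπx/a) by parts.
⟨V⟩ = 462.29.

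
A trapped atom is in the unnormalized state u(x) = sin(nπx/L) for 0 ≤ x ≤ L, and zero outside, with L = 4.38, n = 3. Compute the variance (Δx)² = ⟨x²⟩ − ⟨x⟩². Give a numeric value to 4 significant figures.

Compute ⟨x⟩ and ⟨x²⟩ separately, then (Δx)² = ⟨x²⟩ − ⟨x⟩².
With sin²θ = (1 − cos2θ)/2 on 0 ≤ x ≤ L: ∫sin²(nπx/L) dx = L/2, ∫x·sin²(nπx/L) dx = L²/4, ∫x²·sin²(nπx/L) dx = L³·(1/6 − 1/(4n²π²)); higher powers xᵏ the same way, integrating xᵏ·cos(2nπx/L) by parts.
Normalization: ∫|u|² dx = 2.1900.
⟨x⟩ = 2.1900 and ⟨x²⟩ = 6.2868.
(Δx)² = 6.2868 − (2.1900)² = 1.4907.

1.491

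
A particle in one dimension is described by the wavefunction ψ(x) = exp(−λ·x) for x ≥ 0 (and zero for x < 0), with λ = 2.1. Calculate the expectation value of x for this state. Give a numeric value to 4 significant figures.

0.2381

⟨x⟩ = ∫ x·|ψ|² dx / ∫|ψ|² dx (integrals over the domain).
Every integrand reduces to terms xʲ·e^(−2λx) on [0, ∞); use ∫₀^∞ xʲ·e^(−2λx) dx = j!/(2λ)^(j+1).
State is unnormalized: ∫|ψ|² dx = 0.23810, and ∫ψ*·x·ψ dx = 0.056689, so ⟨x⟩ = 0.056689 / 0.23810.
⟨x⟩ = 0.23810.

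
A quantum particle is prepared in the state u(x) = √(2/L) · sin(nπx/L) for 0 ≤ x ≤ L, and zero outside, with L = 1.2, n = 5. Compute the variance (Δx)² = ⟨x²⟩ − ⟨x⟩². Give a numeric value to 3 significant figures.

Compute ⟨x⟩ and ⟨x²⟩ separately, then (Δx)² = ⟨x²⟩ − ⟨x⟩².
With sin²θ = (1 − cos2θ)/2 on 0 ≤ x ≤ L: ∫sin²(nπx/L) dx = L/2, ∫x·sin²(nπx/L) dx = L²/4, ∫x²·sin²(nπx/L) dx = L³·(1/6 − 1/(4n²π²)); higher powers xᵏ the same way, integrating xᵏ·cos(2nπx/L) by parts.
⟨x⟩ = 0.60000 and ⟨x²⟩ = 0.47708.
(Δx)² = 0.47708 − (0.60000)² = 0.11708.

0.117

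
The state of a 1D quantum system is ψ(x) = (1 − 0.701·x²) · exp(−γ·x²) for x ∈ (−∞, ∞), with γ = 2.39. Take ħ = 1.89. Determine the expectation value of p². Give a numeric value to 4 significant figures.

p² ψ = −ħ² d²ψ/dx²; ⟨p²⟩ = −ħ² ∫ ψ*·ψ'' dx / ∫|ψ|² dx.
Expand each integrand as polynomial × e^(−2γx²) and use ∫x^(2j)·e^(−2γx²) dx = (2j−1)!!/(4γ)^j · √(π/(2γ)), odd powers → 0; here √(π/(2γ)) = 0.81070. Differentiate with the product rule, d/dx e^(−γx²) = −2γx·e^(−γx²).
State is unnormalized: ∫|ψ|² dx = 0.70489, and ∫ψ*·(−ħ² ψ'') dx = 8.1967, so ⟨p²⟩ = 8.1967 / 0.70489.
⟨p²⟩ = 11.628.

11.63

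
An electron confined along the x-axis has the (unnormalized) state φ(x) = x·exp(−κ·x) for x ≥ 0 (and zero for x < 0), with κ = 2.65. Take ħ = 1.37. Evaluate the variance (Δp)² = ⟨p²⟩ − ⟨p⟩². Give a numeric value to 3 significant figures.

Compute ⟨p⟩ and ⟨p²⟩ separately; (Δp)² = ⟨p²⟩ − ⟨p⟩².
Differentiate x·exp(−κ·x) with the product rule; every integrand then reduces to terms xʲ·e^(−2κx) on [0, ∞), with ∫₀^∞ xʲ·e^(−2κx) dx = j!/(2κ)^(j+1).
Normalization: ∫|φ|² dx = 0.013434.
⟨p⟩ = 0.0000 and ⟨p²⟩ = 13.181.
(Δp)² = 13.181 − (0.0000)² = 13.181.

13.2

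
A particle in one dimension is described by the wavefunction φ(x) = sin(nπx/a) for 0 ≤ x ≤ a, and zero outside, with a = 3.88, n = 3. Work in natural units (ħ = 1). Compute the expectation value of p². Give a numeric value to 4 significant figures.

5.900

p² φ = −ħ² d²φ/dx²; ⟨p²⟩ = −ħ² ∫ φ*·φ'' dx / ∫|φ|² dx.
d/dx sin(nπx/a) = (nπ/a)·cos(nπx/a) and d²/dx² sin(nπx/a) = −(nπ/a)²·sin(nπx/a); on 0 ≤ x ≤ a, ∫sin²(nπx/a) dx = a/2 and ∫sin(nπx/a)·cos(nπx/a) dx = 0.
State is unnormalized: ∫|φ|² dx = 1.9400, and ∫φ*·(−ħ² φ'') dx = 11.447, so ⟨p²⟩ = 11.447 / 1.9400.
⟨p²⟩ = 5.9004.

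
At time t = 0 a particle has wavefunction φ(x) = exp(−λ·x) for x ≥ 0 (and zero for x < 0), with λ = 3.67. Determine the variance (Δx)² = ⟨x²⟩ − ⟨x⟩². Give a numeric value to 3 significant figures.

0.0186

Compute ⟨x⟩ and ⟨x²⟩ separately, then (Δx)² = ⟨x²⟩ − ⟨x⟩².
Every integrand reduces to terms xʲ·e^(−2λx) on [0, ∞); use ∫₀^∞ xʲ·e^(−2λx) dx = j!/(2λ)^(j+1).
Normalization: ∫|φ|² dx = 0.13624.
⟨x⟩ = 0.13624 and ⟨x²⟩ = 0.037123.
(Δx)² = 0.037123 − (0.13624)² = 0.018561.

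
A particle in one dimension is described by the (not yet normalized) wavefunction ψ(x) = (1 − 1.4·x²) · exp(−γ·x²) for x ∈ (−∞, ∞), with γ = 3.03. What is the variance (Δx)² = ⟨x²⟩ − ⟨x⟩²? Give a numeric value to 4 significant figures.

Compute ⟨x⟩ and ⟨x²⟩ separately, then (Δx)² = ⟨x²⟩ − ⟨x⟩².
Expand each integrand as polynomial × e^(−2γx²) and use ∫x^(2j)·e^(−2γx²) dx = (2j−1)!!/(4γ)^j · √(π/(2γ)), odd powers → 0; here √(π/(2γ)) = 0.72001.
Normalization: ∫|ψ|² dx = 0.58249.
⟨x⟩ = 0.0000 and ⟨x²⟩ = 0.051715.
(Δx)² = 0.051715 − (0.0000)² = 0.051715.

0.05172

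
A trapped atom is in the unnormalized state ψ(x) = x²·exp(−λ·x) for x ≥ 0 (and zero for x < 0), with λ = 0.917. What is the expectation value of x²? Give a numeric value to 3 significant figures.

8.92

⟨x²⟩ = ∫ x²·|ψ|² dx / ∫|ψ|² dx (integrals over the domain).
Every integrand reduces to terms xʲ·e^(−2λx) on [0, ∞); use ∫₀^∞ xʲ·e^(−2λx) dx = j!/(2λ)^(j+1).
State is unnormalized: ∫|ψ|² dx = 1.1567, and ∫ψ*·x²·ψ dx = 10.317, so ⟨x²⟩ = 10.317 / 1.1567.
⟨x²⟩ = 8.9191.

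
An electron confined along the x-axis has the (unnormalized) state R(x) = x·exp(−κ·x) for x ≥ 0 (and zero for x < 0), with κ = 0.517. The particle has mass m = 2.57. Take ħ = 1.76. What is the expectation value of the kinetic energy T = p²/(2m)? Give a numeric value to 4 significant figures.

0.1611

T = −(ħ²/2m) d²/dx², so ⟨T⟩ = −(ħ²/2m) ∫ R*·R'' dx / ∫|R|² dx; with m = 2.57.
Differentiate x·exp(−κ·x) with the product rule; every integrand then reduces to terms xʲ·e^(−2κx) on [0, ∞), with ∫₀^∞ xʲ·e^(−2κx) dx = j!/(2κ)^(j+1).
State is unnormalized: ∫|R|² dx = 1.8091, and ∫R*·(−ħ²/2m · R'') dx = 0.29141, so ⟨T⟩ = 0.29141 / 1.8091.
⟨T⟩ = 0.16108.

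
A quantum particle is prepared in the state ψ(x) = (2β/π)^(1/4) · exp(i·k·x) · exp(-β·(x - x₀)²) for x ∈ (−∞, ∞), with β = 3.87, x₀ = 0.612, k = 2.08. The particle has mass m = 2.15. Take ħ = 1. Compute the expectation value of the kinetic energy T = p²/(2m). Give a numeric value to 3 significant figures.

1.91

T = −(ħ²/2m) d²/dx², so ⟨T⟩ = −(ħ²/2m) ∫ ψ*·ψ'' dx; with m = 2.15.
Gaussian moments (u = x − x₀): ∫u^(2j)·e^(−2βu²) du = (2j−1)!!/(4β)^j · √(π/(2β)), odd powers integrate to 0; here √(π/(2β)) = 0.63710. Derivatives: ψ′ = (ik − 2βu)·ψ, ψ″ = ((ik − 2βu)² − 2β)·ψ; the odd-in-u pieces drop out.
⟨T⟩ = 1.9061.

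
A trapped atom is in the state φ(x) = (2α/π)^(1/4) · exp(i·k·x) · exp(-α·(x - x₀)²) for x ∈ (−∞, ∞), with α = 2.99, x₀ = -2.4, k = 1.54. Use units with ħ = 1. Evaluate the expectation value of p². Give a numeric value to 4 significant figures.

5.362

p² φ = −ħ² d²φ/dx²; ⟨p²⟩ = −ħ² ∫ φ*·φ'' dx.
Gaussian moments (u = x − x₀): ∫u^(2j)·e^(−2αu²) du = (2j−1)!!/(4α)^j · √(π/(2α)), odd powers integrate to 0; here √(π/(2α)) = 0.72481. Derivatives: φ′ = (ik − 2αu)·φ, φ″ = ((ik − 2αu)² − 2α)·φ; the odd-in-u pieces drop out.
⟨p²⟩ = 5.3616.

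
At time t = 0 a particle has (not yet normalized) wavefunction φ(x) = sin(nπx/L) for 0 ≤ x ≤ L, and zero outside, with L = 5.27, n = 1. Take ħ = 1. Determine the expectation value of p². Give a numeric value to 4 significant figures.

0.3554

p² φ = −ħ² d²φ/dx²; ⟨p²⟩ = −ħ² ∫ φ*·φ'' dx / ∫|φ|² dx.
d/dx sin(nπx/L) = (nπ/L)·cos(nπx/L) and d²/dx² sin(nπx/L) = −(nπ/L)²·sin(nπx/L); on 0 ≤ x ≤ L, ∫sin²(nπx/L) dx = L/2 and ∫sin(nπx/L)·cos(nπx/L) dx = 0.
State is unnormalized: ∫|φ|² dx = 2.6350, and ∫φ*·(−ħ² φ'') dx = 0.93640, so ⟨p²⟩ = 0.93640 / 2.6350.
⟨p²⟩ = 0.35537.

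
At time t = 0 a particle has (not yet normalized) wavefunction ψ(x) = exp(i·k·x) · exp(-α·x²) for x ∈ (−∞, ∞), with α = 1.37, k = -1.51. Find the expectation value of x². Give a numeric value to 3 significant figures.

0.182

⟨x²⟩ = ∫ x²·|ψ|² dx / ∫|ψ|² dx (integrals over the domain).
Gaussian moments: ∫x^(2j)·e^(−2αx²) dx = (2j−1)!!/(4α)^j · √(π/(2α)), odd powers integrate to 0; here √(π/(2α)) = 1.0708.
State is unnormalized: ∫|ψ|² dx = 1.0708, and ∫ψ*·x²·ψ dx = 0.19540, so ⟨x²⟩ = 0.19540 / 1.0708.
⟨x²⟩ = 0.18248.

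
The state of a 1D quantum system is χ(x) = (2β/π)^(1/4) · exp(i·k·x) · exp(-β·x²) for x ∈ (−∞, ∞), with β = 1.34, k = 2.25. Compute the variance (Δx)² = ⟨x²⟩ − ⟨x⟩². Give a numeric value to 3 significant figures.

Compute ⟨x⟩ and ⟨x²⟩ separately, then (Δx)² = ⟨x²⟩ − ⟨x⟩².
Gaussian moments: ∫x^(2j)·e^(−2βx²) dx = (2j−1)!!/(4β)^j · √(π/(2β)), odd powers integrate to 0; here √(π/(2β)) = 1.0827.
⟨x⟩ = 0.0000 and ⟨x²⟩ = 0.18657.
(Δx)² = 0.18657 − (0.0000)² = 0.18657.

0.187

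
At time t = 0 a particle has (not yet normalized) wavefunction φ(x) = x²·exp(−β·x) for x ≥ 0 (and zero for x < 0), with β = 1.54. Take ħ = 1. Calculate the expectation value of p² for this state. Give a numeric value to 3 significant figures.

0.791

p² φ = −ħ² d²φ/dx²; ⟨p²⟩ = −ħ² ∫ φ*·φ'' dx / ∫|φ|² dx.
Differentiate x²·exp(−β·x) with the product rule; every integrand then reduces to terms xʲ·e^(−2βx) on [0, ∞), with ∫₀^∞ xʲ·e^(−2βx) dx = j!/(2β)^(j+1).
State is unnormalized: ∫|φ|² dx = 0.086588, and ∫φ*·(−ħ² φ'') dx = 0.068451, so ⟨p²⟩ = 0.068451 / 0.086588.
⟨p²⟩ = 0.79053.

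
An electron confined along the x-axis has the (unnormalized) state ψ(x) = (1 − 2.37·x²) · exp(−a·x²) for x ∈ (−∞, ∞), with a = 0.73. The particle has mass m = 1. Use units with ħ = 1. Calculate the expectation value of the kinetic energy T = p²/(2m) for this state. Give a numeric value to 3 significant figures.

1.95

T = −(ħ²/2m) d²/dx², so ⟨T⟩ = −(ħ²/2m) ∫ ψ*·ψ'' dx / ∫|ψ|² dx; with m = 1.
Expand each integrand as polynomial × e^(−2ax²) and use ∫x^(2j)·e^(−2ax²) dx = (2j−1)!!/(4a)^j · √(π/(2a)), odd powers → 0; here √(π/(2a)) = 1.4669. Differentiate with the product rule, d/dx e^(−ax²) = −2ax·e^(−ax²).
State is unnormalized: ∫|ψ|² dx = 1.9847, and ∫ψ*·(−ħ²/2m · ψ'') dx = 3.8735, so ⟨T⟩ = 3.8735 / 1.9847.
⟨T⟩ = 1.9517.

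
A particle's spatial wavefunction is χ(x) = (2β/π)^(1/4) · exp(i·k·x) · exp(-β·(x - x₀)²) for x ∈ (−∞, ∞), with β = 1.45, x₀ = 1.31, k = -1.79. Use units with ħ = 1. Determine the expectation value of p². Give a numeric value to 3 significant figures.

p² χ = −ħ² d²χ/dx²; ⟨p²⟩ = −ħ² ∫ χ*·χ'' dx.
Gaussian moments (u = x − x₀): ∫u^(2j)·e^(−2βu²) du = (2j−1)!!/(4β)^j · √(π/(2β)), odd powers integrate to 0; here √(π/(2β)) = 1.0408. Derivatives: χ′ = (ik − 2βu)·χ, χ″ = ((ik − 2βu)² − 2β)·χ; the odd-in-u pieces drop out.
⟨p²⟩ = 4.6541.

4.65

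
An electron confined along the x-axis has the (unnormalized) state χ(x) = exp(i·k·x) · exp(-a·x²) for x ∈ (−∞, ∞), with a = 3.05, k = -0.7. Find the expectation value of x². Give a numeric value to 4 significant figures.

0.08197

⟨x²⟩ = ∫ x²·|χ|² dx / ∫|χ|² dx (integrals over the domain).
Gaussian moments: ∫x^(2j)·e^(−2ax²) dx = (2j−1)!!/(4a)^j · √(π/(2a)), odd powers integrate to 0; here √(π/(2a)) = 0.71765.
State is unnormalized: ∫|χ|² dx = 0.71765, and ∫χ*·x²·χ dx = 0.058823, so ⟨x²⟩ = 0.058823 / 0.71765.
⟨x²⟩ = 0.081967.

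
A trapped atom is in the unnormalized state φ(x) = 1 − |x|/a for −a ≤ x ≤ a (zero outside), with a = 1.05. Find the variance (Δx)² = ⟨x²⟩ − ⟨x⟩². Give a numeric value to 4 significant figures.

Compute ⟨x⟩ and ⟨x²⟩ separately, then (Δx)² = ⟨x²⟩ − ⟨x⟩².
φ is even, so ∫ over [−a, a] = 2∫₀ᵃ with φ = 1 − x/a there: ∫₀ᵃ (1 − x/a)² dx = a/3, ∫₀ᵃ x²(1 − x/a)² dx = a³/30, ∫₀ᵃ x⁴(1 − x/a)² dx = a⁵/105.
Normalization: ∫|φ|² dx = 0.70000.
⟨x⟩ = 0.0000 and ⟨x²⟩ = 0.11025.
(Δx)² = 0.11025 − (0.0000)² = 0.11025.

0.1103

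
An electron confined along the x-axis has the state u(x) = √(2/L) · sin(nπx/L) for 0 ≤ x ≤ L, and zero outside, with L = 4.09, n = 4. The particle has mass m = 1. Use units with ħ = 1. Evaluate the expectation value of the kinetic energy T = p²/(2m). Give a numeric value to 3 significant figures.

T = −(ħ²/2m) d²/dx², so ⟨T⟩ = −(ħ²/2m) ∫ u*·u'' dx; with m = 1.
d/dx sin(nπx/L) = (nπ/L)·cos(nπx/L) and d²/dx² sin(nπx/L) = −(nπ/L)²·sin(nπx/L); on 0 ≤ x ≤ L, ∫sin²(nπx/L) dx = L/2 and ∫sin(nπx/L)·cos(nπx/L) dx = 0.
⟨T⟩ = 4.7200.

4.72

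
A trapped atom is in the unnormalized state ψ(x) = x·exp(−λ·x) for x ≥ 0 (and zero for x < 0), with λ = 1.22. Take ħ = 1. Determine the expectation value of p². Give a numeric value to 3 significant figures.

1.49

p² ψ = −ħ² d²ψ/dx²; ⟨p²⟩ = −ħ² ∫ ψ*·ψ'' dx / ∫|ψ|² dx.
Differentiate x·exp(−λ·x) with the product rule; every integrand then reduces to terms xʲ·e^(−2λx) on [0, ∞), with ∫₀^∞ xʲ·e^(−2λx) dx = j!/(2λ)^(j+1).
State is unnormalized: ∫|ψ|² dx = 0.13768, and ∫ψ*·(−ħ² ψ'') dx = 0.20492, so ⟨p²⟩ = 0.20492 / 0.13768.
⟨p²⟩ = 1.4884.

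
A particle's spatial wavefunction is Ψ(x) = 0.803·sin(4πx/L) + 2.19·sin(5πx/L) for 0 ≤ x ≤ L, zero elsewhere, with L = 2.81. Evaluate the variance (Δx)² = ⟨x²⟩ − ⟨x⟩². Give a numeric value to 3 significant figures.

Compute ⟨x⟩ and ⟨x²⟩ separately, then (Δx)² = ⟨x²⟩ − ⟨x⟩².
On 0 ≤ x ≤ L (j ≠ l): ∫sin²(jπx/L) dx = L/2, ∫sin(jπx/L)·sin(lπx/L) dx = 0; diagonal moments ∫x·sin²(jπx/L) dx = L²/4, ∫x²·sin²(jπx/L) dx = L³·(1/6 − 1/(4j²π²)); cross terms ∫x·sin(jπx/L)·sin(lπx/L) dx = 0 for j + l even and −4jlL²/(π²(j² − l²)²) for j + l odd, ∫x²·sin(jπx/L)·sin(lπx/L) dx = (−1)^(j+l)·4jlL³/(π²(j² − l²)²); higher powers the same way via product-to-sum and parts.
Normalization: ∫|Ψ|² dx = 7.6445.
⟨x⟩ = 1.0415 and ⟨x²⟩ = 1.5934.
(Δx)² = 1.5934 − (1.0415)² = 0.50877.

0.509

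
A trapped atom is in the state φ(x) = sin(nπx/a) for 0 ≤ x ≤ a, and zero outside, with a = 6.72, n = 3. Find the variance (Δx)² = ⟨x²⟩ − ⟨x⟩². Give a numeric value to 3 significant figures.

Compute ⟨x⟩ and ⟨x²⟩ separately, then (Δx)² = ⟨x²⟩ − ⟨x⟩².
With sin²θ = (1 − cos2θ)/2 on 0 ≤ x ≤ a: ∫sin²(nπx/a) dx = a/2, ∫x·sin²(nπx/a) dx = a²/4, ∫x²·sin²(nπx/a) dx = a³·(1/6 − 1/(4n²π²)); higher powers xᵏ the same way, integrating xᵏ·cos(2nπx/a) by parts.
Normalization: ∫|φ|² dx = 3.3600.
⟨x⟩ = 3.3600 and ⟨x²⟩ = 14.799.
(Δx)² = 14.799 − (3.3600)² = 3.5090.

3.51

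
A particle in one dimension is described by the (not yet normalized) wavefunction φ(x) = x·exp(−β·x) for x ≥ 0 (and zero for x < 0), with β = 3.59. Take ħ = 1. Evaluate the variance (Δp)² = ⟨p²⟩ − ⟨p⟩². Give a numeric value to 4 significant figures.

12.89

Compute ⟨p⟩ and ⟨p²⟩ separately; (Δp)² = ⟨p²⟩ − ⟨p⟩².
Differentiate x·exp(−β·x) with the product rule; every integrand then reduces to terms xʲ·e^(−2βx) on [0, ∞), with ∫₀^∞ xʲ·e^(−2βx) dx = j!/(2β)^(j+1).
Normalization: ∫|φ|² dx = 0.0054033.
⟨p⟩ = 0.0000 and ⟨p²⟩ = 12.888.
(Δp)² = 12.888 − (0.0000)² = 12.888.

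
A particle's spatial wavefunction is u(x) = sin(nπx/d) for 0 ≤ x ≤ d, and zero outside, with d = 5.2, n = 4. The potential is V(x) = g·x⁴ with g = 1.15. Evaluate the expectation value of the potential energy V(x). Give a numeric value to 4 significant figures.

162.9

⟨V⟩ = ∫ V(x)·|u|² dx / ∫|u|² dx.
With sin²θ = (1 − cos2θ)/2 on 0 ≤ x ≤ d: ∫sin²(nπx/d) dx = d/2, ∫x·sin²(nπx/d) dx = d²/4, ∫x²·sin²(nπx/d) dx = d³·(1/6 − 1/(4n²π²)); higher powers xᵏ the same way, integrating xᵏ·cos(2nπx/d) by parts.
State is unnormalized: ∫|u|² dx = 2.6000, and ∫u*·V(x)·u dx = 423.52, so ⟨V⟩ = 423.52 / 2.6000.
⟨V⟩ = 162.89.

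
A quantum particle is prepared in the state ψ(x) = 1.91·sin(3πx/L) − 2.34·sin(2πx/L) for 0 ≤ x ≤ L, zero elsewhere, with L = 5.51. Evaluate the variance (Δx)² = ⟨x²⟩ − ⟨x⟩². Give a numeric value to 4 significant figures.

1.128

Compute ⟨x⟩ and ⟨x²⟩ separately, then (Δx)² = ⟨x²⟩ − ⟨x⟩².
On 0 ≤ x ≤ L (j ≠ l): ∫sin²(jπx/L) dx = L/2, ∫sin(jπx/L)·sin(lπx/L) dx = 0; diagonal moments ∫x·sin²(jπx/L) dx = L²/4, ∫x²·sin²(jπx/L) dx = L³·(1/6 − 1/(4j²π²)); cross terms ∫x·sin(jπx/L)·sin(lπx/L) dx = 0 for j + l even and −4jlL²/(π²(j² − l²)²) for j + l odd, ∫x²·sin(jπx/L)·sin(lπx/L) dx = (−1)^(j+l)·4jlL³/(π²(j² − l²)²); higher powers the same way via product-to-sum and parts.
Normalization: ∫|ψ|² dx = 25.136.
⟨x⟩ = 3.8052 and ⟨x²⟩ = 15.607.
(Δx)² = 15.607 − (3.8052)² = 1.1280.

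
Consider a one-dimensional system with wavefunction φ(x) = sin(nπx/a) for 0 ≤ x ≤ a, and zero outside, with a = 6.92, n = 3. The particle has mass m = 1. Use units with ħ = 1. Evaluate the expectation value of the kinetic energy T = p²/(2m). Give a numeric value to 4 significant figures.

T = −(ħ²/2m) d²/dx², so ⟨T⟩ = −(ħ²/2m) ∫ φ*·φ'' dx / ∫|φ|² dx; with m = 1.
d/dx sin(nπx/a) = (nπ/a)·cos(nπx/a) and d²/dx² sin(nπx/a) = −(nπ/a)²·sin(nπx/a); on 0 ≤ x ≤ a, ∫sin²(nπx/a) dx = a/2 and ∫sin(nπx/a)·cos(nπx/a) dx = 0.
State is unnormalized: ∫|φ|² dx = 3.4600, and ∫φ*·(−ħ²/2m · φ'') dx = 3.2090, so ⟨T⟩ = 3.2090 / 3.4600.
⟨T⟩ = 0.92747.

0.9275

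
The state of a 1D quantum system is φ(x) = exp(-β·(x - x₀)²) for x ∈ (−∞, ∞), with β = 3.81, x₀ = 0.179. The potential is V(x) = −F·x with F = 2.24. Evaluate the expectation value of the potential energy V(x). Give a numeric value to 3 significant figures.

-0.401

⟨V⟩ = ∫ V(x)·|φ|² dx / ∫|φ|² dx.
Gaussian moments (u = x − x₀): ∫u^(2j)·e^(−2βu²) du = (2j−1)!!/(4β)^j · √(π/(2β)), odd powers integrate to 0; here √(π/(2β)) = 0.64209.
State is unnormalized: ∫|φ|² dx = 0.64209, and ∫φ*·V(x)·φ dx = -0.25745, so ⟨V⟩ = -0.25745 / 0.64209.
⟨V⟩ = -0.40096.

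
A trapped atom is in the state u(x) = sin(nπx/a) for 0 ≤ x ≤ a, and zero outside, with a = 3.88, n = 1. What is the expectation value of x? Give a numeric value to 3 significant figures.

⟨x⟩ = ∫ x·|u|² dx / ∫|u|² dx (integrals over the domain).
With sin²θ = (1 − cos2θ)/2 on 0 ≤ x ≤ a: ∫sin²(nπx/a) dx = a/2, ∫x·sin²(nπx/a) dx = a²/4, ∫x²·sin²(nπx/a) dx = a³·(1/6 − 1/(4n²π²)); higher powers xᵏ the same way, integrating xᵏ·cos(2nπx/a) by parts.
State is unnormalized: ∫|u|² dx = 1.9400, and ∫u*·x·u dx = 3.7636, so ⟨x⟩ = 3.7636 / 1.9400.
⟨x⟩ = 1.9400.

1.94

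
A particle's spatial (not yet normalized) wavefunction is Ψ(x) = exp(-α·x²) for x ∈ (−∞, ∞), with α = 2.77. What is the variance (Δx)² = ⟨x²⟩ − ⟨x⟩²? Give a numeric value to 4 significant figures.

Compute ⟨x⟩ and ⟨x²⟩ separately, then (Δx)² = ⟨x²⟩ − ⟨x⟩².
Gaussian moments: ∫x^(2j)·e^(−2αx²) dx = (2j−1)!!/(4α)^j · √(π/(2α)), odd powers integrate to 0; here √(π/(2α)) = 0.75304.
Normalization: ∫|Ψ|² dx = 0.75304.
⟨x⟩ = 0.0000 and ⟨x²⟩ = 0.090253.
(Δx)² = 0.090253 − (0.0000)² = 0.090253.

0.09025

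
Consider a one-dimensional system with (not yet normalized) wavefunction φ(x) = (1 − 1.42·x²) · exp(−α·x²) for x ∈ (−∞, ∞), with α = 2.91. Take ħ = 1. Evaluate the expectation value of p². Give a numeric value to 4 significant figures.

p² φ = −ħ² d²φ/dx²; ⟨p²⟩ = −ħ² ∫ φ*·φ'' dx / ∫|φ|² dx.
Expand each integrand as polynomial × e^(−2αx²) and use ∫x^(2j)·e^(−2αx²) dx = (2j−1)!!/(4α)^j · √(π/(2α)), odd powers → 0; here √(π/(2α)) = 0.73471. Differentiate with the product rule, d/dx e^(−αx²) = −2αx·e^(−αx²).
State is unnormalized: ∫|φ|² dx = 0.58825, and ∫φ*·(−ħ² φ'') dx = 2.8824, so ⟨p²⟩ = 2.8824 / 0.58825.
⟨p²⟩ = 4.8999.

4.900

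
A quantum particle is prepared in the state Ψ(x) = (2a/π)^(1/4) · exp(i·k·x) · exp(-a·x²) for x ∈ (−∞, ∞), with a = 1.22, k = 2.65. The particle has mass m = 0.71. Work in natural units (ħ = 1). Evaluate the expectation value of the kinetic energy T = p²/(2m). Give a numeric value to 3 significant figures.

5.80

T = −(ħ²/2m) d²/dx², so ⟨T⟩ = −(ħ²/2m) ∫ Ψ*·Ψ'' dx; with m = 0.71.
Gaussian moments: ∫x^(2j)·e^(−2ax²) dx = (2j−1)!!/(4a)^j · √(π/(2a)), odd powers integrate to 0; here √(π/(2a)) = 1.1347. Derivatives: Ψ′ = (ik − 2ax)·Ψ, Ψ″ = ((ik − 2ax)² − 2a)·Ψ; the odd-in-x pieces drop out.
⟨T⟩ = 5.8046.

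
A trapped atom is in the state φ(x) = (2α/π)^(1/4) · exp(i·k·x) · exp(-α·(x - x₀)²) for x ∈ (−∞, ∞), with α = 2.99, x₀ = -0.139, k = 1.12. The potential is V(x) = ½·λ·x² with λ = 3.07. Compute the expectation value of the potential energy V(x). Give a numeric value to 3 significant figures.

⟨V⟩ = ∫ V(x)·|φ|² dx.
Gaussian moments (u = x − x₀): ∫u^(2j)·e^(−2αu²) du = (2j−1)!!/(4α)^j · √(π/(2α)), odd powers integrate to 0; here √(π/(2α)) = 0.72481.
⟨V⟩ = 0.15800.

0.158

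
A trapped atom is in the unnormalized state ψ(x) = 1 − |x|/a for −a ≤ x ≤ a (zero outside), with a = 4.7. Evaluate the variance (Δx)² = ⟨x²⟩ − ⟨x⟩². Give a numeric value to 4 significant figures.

2.209

Compute ⟨x⟩ and ⟨x²⟩ separately, then (Δx)² = ⟨x²⟩ − ⟨x⟩².
ψ is even, so ∫ over [−a, a] = 2∫₀ᵃ with ψ = 1 − x/a there: ∫₀ᵃ (1 − x/a)² dx = a/3, ∫₀ᵃ x²(1 − x/a)² dx = a³/30, ∫₀ᵃ x⁴(1 − x/a)² dx = a⁵/105.
Normalization: ∫|ψ|² dx = 3.1333.
⟨x⟩ = 0.0000 and ⟨x²⟩ = 2.2090.
(Δx)² = 2.2090 − (0.0000)² = 2.2090.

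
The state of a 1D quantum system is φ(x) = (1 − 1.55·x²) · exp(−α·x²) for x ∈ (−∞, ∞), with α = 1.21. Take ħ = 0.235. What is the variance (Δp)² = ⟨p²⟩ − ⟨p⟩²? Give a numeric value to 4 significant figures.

0.2362

Compute ⟨p⟩ and ⟨p²⟩ separately; (Δp)² = ⟨p²⟩ − ⟨p⟩².
Expand each integrand as polynomial × e^(−2αx²) and use ∫x^(2j)·e^(−2αx²) dx = (2j−1)!!/(4α)^j · √(π/(2α)), odd powers → 0; here √(π/(2α)) = 1.1394. Differentiate with the product rule, d/dx e^(−αx²) = −2αx·e^(−αx²).
Normalization: ∫|φ|² dx = 0.76017.
⟨p⟩ = 0.0000 and ⟨p²⟩ = 0.23621.
(Δp)² = 0.23621 − (0.0000)² = 0.23621.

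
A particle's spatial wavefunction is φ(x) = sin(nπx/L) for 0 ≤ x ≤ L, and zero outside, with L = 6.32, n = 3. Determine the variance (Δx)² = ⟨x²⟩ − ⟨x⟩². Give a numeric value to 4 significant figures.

3.104

Compute ⟨x⟩ and ⟨x²⟩ separately, then (Δx)² = ⟨x²⟩ − ⟨x⟩².
With sin²θ = (1 − cos2θ)/2 on 0 ≤ x ≤ L: ∫sin²(nπx/L) dx = L/2, ∫x·sin²(nπx/L) dx = L²/4, ∫x²·sin²(nπx/L) dx = L³·(1/6 − 1/(4n²π²)); higher powers xᵏ the same way, integrating xᵏ·cos(2nπx/L) by parts.
Normalization: ∫|φ|² dx = 3.1600.
⟨x⟩ = 3.1600 and ⟨x²⟩ = 13.089.
(Δx)² = 13.089 − (3.1600)² = 3.1037.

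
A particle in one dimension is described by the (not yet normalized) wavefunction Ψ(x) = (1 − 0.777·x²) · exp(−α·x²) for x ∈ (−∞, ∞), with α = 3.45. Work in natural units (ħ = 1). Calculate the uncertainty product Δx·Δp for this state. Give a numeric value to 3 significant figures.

Δx = √(⟨x²⟩−⟨x⟩²), Δp = √(⟨p²⟩−⟨p⟩²).
Expand each integrand as polynomial × e^(−2αx²) and use ∫x^(2j)·e^(−2αx²) dx = (2j−1)!!/(4α)^j · √(π/(2α)), odd powers → 0; here √(π/(2α)) = 0.67476. Differentiate with the product rule, d/dx e^(−αx²) = −2αx·e^(−αx²).
Normalization: ∫|Ψ|² dx = 0.60519.
⟨x⟩ = 0.0000, ⟨x²⟩ = 0.057341 ⇒ Δx = 0.23946.
⟨p⟩ = 0.0000, ⟨p²⟩ = 4.3651 ⇒ Δp = 2.0893.
Δx·Δp = 0.50030.

0.500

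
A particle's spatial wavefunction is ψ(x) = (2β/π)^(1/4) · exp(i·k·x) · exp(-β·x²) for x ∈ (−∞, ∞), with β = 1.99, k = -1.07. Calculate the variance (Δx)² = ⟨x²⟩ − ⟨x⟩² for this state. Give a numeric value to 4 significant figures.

Compute ⟨x⟩ and ⟨x²⟩ separately, then (Δx)² = ⟨x²⟩ − ⟨x⟩².
Gaussian moments: ∫x^(2j)·e^(−2βx²) dx = (2j−1)!!/(4β)^j · √(π/(2β)), odd powers integrate to 0; here √(π/(2β)) = 0.88845.
⟨x⟩ = 0.0000 and ⟨x²⟩ = 0.12563.
(Δx)² = 0.12563 − (0.0000)² = 0.12563.

0.1256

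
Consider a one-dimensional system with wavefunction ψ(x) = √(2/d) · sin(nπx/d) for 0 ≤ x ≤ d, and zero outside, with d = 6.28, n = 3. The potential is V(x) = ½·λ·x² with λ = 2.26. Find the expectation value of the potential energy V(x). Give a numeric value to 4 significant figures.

⟨V⟩ = ∫ V(x)·|ψ|² dx.
With sin²θ = (1 − cos2θ)/2 on 0 ≤ x ≤ d: ∫sin²(nπx/d) dx = d/2, ∫x·sin²(nπx/d) dx = d²/4, ∫x²·sin²(nπx/d) dx = d³·(1/6 − 1/(4n²π²)); higher powers xᵏ the same way, integrating xᵏ·cos(2nπx/d) by parts.
⟨V⟩ = 14.604.

14.60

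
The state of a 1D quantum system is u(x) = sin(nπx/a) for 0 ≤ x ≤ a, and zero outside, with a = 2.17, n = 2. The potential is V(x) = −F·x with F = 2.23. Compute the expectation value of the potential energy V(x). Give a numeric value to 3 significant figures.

-2.42

⟨V⟩ = ∫ V(x)·|u|² dx / ∫|u|² dx.
With sin²θ = (1 − cos2θ)/2 on 0 ≤ x ≤ a: ∫sin²(nπx/a) dx = a/2, ∫x·sin²(nπx/a) dx = a²/4, ∫x²·sin²(nπx/a) dx = a³·(1/6 − 1/(4n²π²)); higher powers xᵏ the same way, integrating xᵏ·cos(2nπx/a) by parts.
State is unnormalized: ∫|u|² dx = 1.0850, and ∫u*·V(x)·u dx = -2.6252, so ⟨V⟩ = -2.6252 / 1.0850.
⟨V⟩ = -2.4196.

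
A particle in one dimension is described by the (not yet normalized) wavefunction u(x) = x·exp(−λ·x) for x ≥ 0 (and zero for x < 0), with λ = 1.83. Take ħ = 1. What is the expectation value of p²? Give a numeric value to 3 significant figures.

3.35

p² u = −ħ² d²u/dx²; ⟨p²⟩ = −ħ² ∫ u*·u'' dx / ∫|u|² dx.
Differentiate x·exp(−λ·x) with the product rule; every integrand then reduces to terms xʲ·e^(−2λx) on [0, ∞), with ∫₀^∞ xʲ·e^(−2λx) dx = j!/(2λ)^(j+1).
State is unnormalized: ∫|u|² dx = 0.040793, and ∫u*·(−ħ² u'') dx = 0.13661, so ⟨p²⟩ = 0.13661 / 0.040793.
⟨p²⟩ = 3.3489.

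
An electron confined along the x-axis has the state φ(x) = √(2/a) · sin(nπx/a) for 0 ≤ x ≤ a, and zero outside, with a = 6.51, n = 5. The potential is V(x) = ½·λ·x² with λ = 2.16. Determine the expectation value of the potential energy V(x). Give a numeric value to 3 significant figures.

15.2

⟨V⟩ = ∫ V(x)·|φ|² dx.
With sin²θ = (1 − cos2θ)/2 on 0 ≤ x ≤ a: ∫sin²(nπx/a) dx = a/2, ∫x·sin²(nπx/a) dx = a²/4, ∫x²·sin²(nπx/a) dx = a³·(1/6 − 1/(4n²π²)); higher powers xᵏ the same way, integrating xᵏ·cos(2nπx/a) by parts.
⟨V⟩ = 15.164.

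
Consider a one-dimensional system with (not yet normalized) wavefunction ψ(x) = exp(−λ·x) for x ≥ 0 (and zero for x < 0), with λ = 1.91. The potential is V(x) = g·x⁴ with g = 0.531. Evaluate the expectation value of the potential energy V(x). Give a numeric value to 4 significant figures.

0.05985

⟨V⟩ = ∫ V(x)·|ψ|² dx / ∫|ψ|² dx.
Every integrand reduces to terms xʲ·e^(−2λx) on [0, ∞); use ∫₀^∞ xʲ·e^(−2λx) dx = j!/(2λ)^(j+1).
State is unnormalized: ∫|ψ|² dx = 0.26178, and ∫ψ*·V(x)·ψ dx = 0.015667, so ⟨V⟩ = 0.015667 / 0.26178.
⟨V⟩ = 0.059848.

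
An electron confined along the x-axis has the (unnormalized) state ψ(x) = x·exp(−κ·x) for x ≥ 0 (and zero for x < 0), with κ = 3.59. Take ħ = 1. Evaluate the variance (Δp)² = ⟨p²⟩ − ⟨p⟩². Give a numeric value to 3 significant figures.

12.9

Compute ⟨p⟩ and ⟨p²⟩ separately; (Δp)² = ⟨p²⟩ − ⟨p⟩².
Differentiate x·exp(−κ·x) with the product rule; every integrand then reduces to terms xʲ·e^(−2κx) on [0, ∞), with ∫₀^∞ xʲ·e^(−2κx) dx = j!/(2κ)^(j+1).
Normalization: ∫|ψ|² dx = 0.0054033.
⟨p⟩ = 0.0000 and ⟨p²⟩ = 12.888.
(Δp)² = 12.888 − (0.0000)² = 12.888.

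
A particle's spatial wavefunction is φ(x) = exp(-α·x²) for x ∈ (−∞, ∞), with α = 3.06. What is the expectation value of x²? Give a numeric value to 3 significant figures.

0.0817

⟨x²⟩ = ∫ x²·|φ|² dx / ∫|φ|² dx (integrals over the domain).
Gaussian moments: ∫x^(2j)·e^(−2αx²) dx = (2j−1)!!/(4α)^j · √(π/(2α)), odd powers integrate to 0; here √(π/(2α)) = 0.71647.
State is unnormalized: ∫|φ|² dx = 0.71647, and ∫φ*·x²·φ dx = 0.058535, so ⟨x²⟩ = 0.058535 / 0.71647.
⟨x²⟩ = 0.081699.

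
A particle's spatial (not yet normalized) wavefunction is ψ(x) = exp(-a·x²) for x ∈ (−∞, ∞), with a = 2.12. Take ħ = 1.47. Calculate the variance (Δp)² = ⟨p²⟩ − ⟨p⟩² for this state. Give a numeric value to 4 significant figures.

4.581

Compute ⟨p⟩ and ⟨p²⟩ separately; (Δp)² = ⟨p²⟩ − ⟨p⟩².
Gaussian moments: ∫x^(2j)·e^(−2ax²) dx = (2j−1)!!/(4a)^j · √(π/(2a)), odd powers integrate to 0; here √(π/(2a)) = 0.86078. Derivatives: d/dx e^(−ax²) = −2ax·e^(−ax²), d²/dx² e^(−ax²) = (4a²x² − 2a)·e^(−ax²).
Normalization: ∫|ψ|² dx = 0.86078.
⟨p⟩ = 0.0000 and ⟨p²⟩ = 4.5811.
(Δp)² = 4.5811 − (0.0000)² = 4.5811.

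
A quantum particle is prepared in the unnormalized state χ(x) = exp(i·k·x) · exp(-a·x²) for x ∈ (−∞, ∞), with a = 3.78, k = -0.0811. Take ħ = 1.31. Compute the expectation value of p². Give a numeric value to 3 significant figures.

6.50

p² χ = −ħ² d²χ/dx²; ⟨p²⟩ = −ħ² ∫ χ*·χ'' dx / ∫|χ|² dx.
Gaussian moments: ∫x^(2j)·e^(−2ax²) dx = (2j−1)!!/(4a)^j · √(π/(2a)), odd powers integrate to 0; here √(π/(2a)) = 0.64464. Derivatives: χ′ = (ik − 2ax)·χ, χ″ = ((ik − 2ax)² − 2a)·χ; the odd-in-x pieces drop out.
State is unnormalized: ∫|χ|² dx = 0.64464, and ∫χ*·(−ħ² χ'') dx = 4.1889, so ⟨p²⟩ = 4.1889 / 0.64464.
⟨p²⟩ = 6.4981.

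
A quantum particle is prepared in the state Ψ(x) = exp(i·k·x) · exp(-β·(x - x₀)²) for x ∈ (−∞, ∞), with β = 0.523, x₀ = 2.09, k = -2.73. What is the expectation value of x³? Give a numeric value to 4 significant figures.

12.13

⟨x³⟩ = ∫ x³·|Ψ|² dx / ∫|Ψ|² dx (integrals over the domain).
Gaussian moments (u = x − x₀): ∫u^(2j)·e^(−2βu²) du = (2j−1)!!/(4β)^j · √(π/(2β)), odd powers integrate to 0; here √(π/(2β)) = 1.7330.
State is unnormalized: ∫|Ψ|² dx = 1.7330, and ∫Ψ*·x³·Ψ dx = 21.016, so ⟨x³⟩ = 21.016 / 1.7330.
⟨x³⟩ = 12.126.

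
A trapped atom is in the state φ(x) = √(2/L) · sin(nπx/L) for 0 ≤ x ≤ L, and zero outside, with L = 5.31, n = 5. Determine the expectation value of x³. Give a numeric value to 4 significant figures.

⟨x³⟩ = ∫ x³·|φ|² dx (integrals over the domain).
With sin²θ = (1 − cos2θ)/2 on 0 ≤ x ≤ L: ∫sin²(nπx/L) dx = L/2, ∫x·sin²(nπx/L) dx = L²/4, ∫x²·sin²(nπx/L) dx = L³·(1/6 − 1/(4n²π²)); higher powers xᵏ the same way, integrating xᵏ·cos(2nπx/L) by parts.
⟨x³⟩ = 36.975.

36.98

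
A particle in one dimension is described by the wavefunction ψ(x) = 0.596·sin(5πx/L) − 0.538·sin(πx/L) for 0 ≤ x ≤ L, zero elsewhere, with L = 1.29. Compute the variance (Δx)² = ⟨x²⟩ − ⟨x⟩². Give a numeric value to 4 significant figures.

Compute ⟨x⟩ and ⟨x²⟩ separately, then (Δx)² = ⟨x²⟩ − ⟨x⟩².
On 0 ≤ x ≤ L (j ≠ l): ∫sin²(jπx/L) dx = L/2, ∫sin(jπx/L)·sin(lπx/L) dx = 0; diagonal moments ∫x·sin²(jπx/L) dx = L²/4, ∫x²·sin²(jπx/L) dx = L³·(1/6 − 1/(4j²π²)); cross terms ∫x·sin(jπx/L)·sin(lπx/L) dx = 0 for j + l even and −4jlL²/(π²(j² − l²)²) for j + l odd, ∫x²·sin(jπx/L)·sin(lπx/L) dx = (−1)^(j+l)·4jlL³/(π²(j² − l²)²); higher powers the same way via product-to-sum and parts.
Normalization: ∫|ψ|² dx = 0.41581.
⟨x⟩ = 0.64500 and ⟨x²⟩ = 0.50334.
(Δx)² = 0.50334 − (0.64500)² = 0.087318.

0.08732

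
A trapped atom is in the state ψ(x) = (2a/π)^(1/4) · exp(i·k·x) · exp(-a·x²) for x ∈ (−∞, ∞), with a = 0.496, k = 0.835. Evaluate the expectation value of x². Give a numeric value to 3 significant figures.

⟨x²⟩ = ∫ x²·|ψ|² dx (integrals over the domain).
Gaussian moments: ∫x^(2j)·e^(−2ax²) dx = (2j−1)!!/(4a)^j · √(π/(2a)), odd powers integrate to 0; here √(π/(2a)) = 1.7796.
⟨x²⟩ = 0.50403.

0.504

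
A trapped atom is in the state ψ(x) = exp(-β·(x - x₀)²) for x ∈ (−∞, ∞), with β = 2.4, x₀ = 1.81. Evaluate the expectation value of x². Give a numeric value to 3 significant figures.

3.38

⟨x²⟩ = ∫ x²·|ψ|² dx / ∫|ψ|² dx (integrals over the domain).
Gaussian moments (u = x − x₀): ∫u^(2j)·e^(−2βu²) du = (2j−1)!!/(4β)^j · √(π/(2β)), odd powers integrate to 0; here √(π/(2β)) = 0.80901.
State is unnormalized: ∫|ψ|² dx = 0.80901, and ∫ψ*·x²·ψ dx = 2.7347, so ⟨x²⟩ = 2.7347 / 0.80901.
⟨x²⟩ = 3.3803.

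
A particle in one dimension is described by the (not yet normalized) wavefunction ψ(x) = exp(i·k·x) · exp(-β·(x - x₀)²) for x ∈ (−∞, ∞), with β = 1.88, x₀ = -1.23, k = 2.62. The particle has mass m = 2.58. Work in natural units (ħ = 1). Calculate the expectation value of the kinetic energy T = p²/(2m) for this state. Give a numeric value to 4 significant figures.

T = −(ħ²/2m) d²/dx², so ⟨T⟩ = −(ħ²/2m) ∫ ψ*·ψ'' dx / ∫|ψ|² dx; with m = 2.58.
Gaussian moments (u = x − x₀): ∫u^(2j)·e^(−2βu²) du = (2j−1)!!/(4β)^j · √(π/(2β)), odd powers integrate to 0; here √(π/(2β)) = 0.91407. Derivatives: ψ′ = (ik − 2βu)·ψ, ψ″ = ((ik − 2βu)² − 2β)·ψ; the odd-in-u pieces drop out.
State is unnormalized: ∫|ψ|² dx = 0.91407, and ∫ψ*·(−ħ²/2m · ψ'') dx = 1.5490, so ⟨T⟩ = 1.5490 / 0.91407.
⟨T⟩ = 1.6947.

1.695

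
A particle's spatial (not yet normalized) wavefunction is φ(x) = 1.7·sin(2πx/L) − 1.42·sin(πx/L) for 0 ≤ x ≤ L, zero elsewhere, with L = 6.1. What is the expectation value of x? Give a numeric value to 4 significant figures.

4.131

⟨x⟩ = ∫ x·|φ|² dx / ∫|φ|² dx (integrals over the domain).
On 0 ≤ x ≤ L (j ≠ l): ∫sin²(jπx/L) dx = L/2, ∫sin(jπx/L)·sin(lπx/L) dx = 0; diagonal moments ∫x·sin²(jπx/L) dx = L²/4, ∫x²·sin²(jπx/L) dx = L³·(1/6 − 1/(4j²π²)); cross terms ∫x·sin(jπx/L)·sin(lπx/L) dx = 0 for j + l even and −4jlL²/(π²(j² − l²)²) for j + l odd, ∫x²·sin(jπx/L)·sin(lπx/L) dx = (−1)^(j+l)·4jlL³/(π²(j² − l²)²); higher powers the same way via product-to-sum and parts.
State is unnormalized: ∫|φ|² dx = 14.965, and ∫φ*·x·φ dx = 61.822, so ⟨x⟩ = 61.822 / 14.965.
⟨x⟩ = 4.1312.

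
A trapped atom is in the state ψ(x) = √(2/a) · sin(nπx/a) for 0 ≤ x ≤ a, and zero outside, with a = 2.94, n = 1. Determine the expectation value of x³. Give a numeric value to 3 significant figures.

4.42

⟨x³⟩ = ∫ x³·|ψ|² dx (integrals over the domain).
With sin²θ = (1 − cos2θ)/2 on 0 ≤ x ≤ a: ∫sin²(nπx/a) dx = a/2, ∫x·sin²(nπx/a) dx = a²/4, ∫x²·sin²(nπx/a) dx = a³·(1/6 − 1/(4n²π²)); higher powers xᵏ the same way, integrating xᵏ·cos(2nπx/a) by parts.
⟨x³⟩ = 4.4220.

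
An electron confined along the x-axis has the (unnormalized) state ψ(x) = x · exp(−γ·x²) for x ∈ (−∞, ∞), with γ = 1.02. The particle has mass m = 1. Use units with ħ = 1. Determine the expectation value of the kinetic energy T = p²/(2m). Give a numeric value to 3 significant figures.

1.53

T = −(ħ²/2m) d²/dx², so ⟨T⟩ = −(ħ²/2m) ∫ ψ*·ψ'' dx / ∫|ψ|² dx; with m = 1.
Expand each integrand as polynomial × e^(−2γx²) and use ∫x^(2j)·e^(−2γx²) dx = (2j−1)!!/(4γ)^j · √(π/(2γ)), odd powers → 0; here √(π/(2γ)) = 1.2410. Differentiate with the product rule, d/dx e^(−γx²) = −2γx·e^(−γx²).
State is unnormalized: ∫|ψ|² dx = 0.30416, and ∫ψ*·(−ħ²/2m · ψ'') dx = 0.46536, so ⟨T⟩ = 0.46536 / 0.30416.
⟨T⟩ = 1.5300.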